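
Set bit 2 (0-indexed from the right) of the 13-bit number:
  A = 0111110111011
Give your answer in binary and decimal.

Mask = 1 << 2 = 0000000000100
Bit 2 of A is 0, so OR-ing with the mask flips it to 1.
  0111110111011
| 0000000000100
---------------
  0111110111111

Answer: 0111110111111 (4031)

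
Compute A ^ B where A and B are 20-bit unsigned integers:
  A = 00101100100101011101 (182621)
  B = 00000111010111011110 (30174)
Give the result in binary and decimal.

Apply ^ to each column (1 where bits differ):
  00101100100101011101
^ 00000111010111011110
----------------------
  00101011110010000011

Answer: 00101011110010000011 (179331)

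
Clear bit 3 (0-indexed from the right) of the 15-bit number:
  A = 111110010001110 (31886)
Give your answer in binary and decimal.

Mask = ~(1 << 3) = 111111111110111
Bit 3 of A is 1, so AND-ing with the mask clears it to 0.
  111110010001110
& 111111111110111
-----------------
  111110010000110

Answer: 111110010000110 (31878)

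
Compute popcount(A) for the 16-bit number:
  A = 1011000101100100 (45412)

1011000101100100
1-bits at positions (from bit 0 = LSB): 2, 5, 6, 8, 12, 13, 15
Count = 7

Answer: 7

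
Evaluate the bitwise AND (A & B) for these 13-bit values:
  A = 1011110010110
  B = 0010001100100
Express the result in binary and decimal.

Apply & to each column (1 only where both bits are 1):
  1011110010110
& 0010001100100
---------------
  0010000000100

Answer: 0010000000100 (1028)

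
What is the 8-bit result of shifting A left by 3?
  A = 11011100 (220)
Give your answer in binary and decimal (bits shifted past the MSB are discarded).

Shift left by 3: drop the top 3 bit(s), append 3 zero(s) on the right.
  11011100  ->  discard [110], keep [11100], append 000
= 11100000

Answer: 11100000 (224)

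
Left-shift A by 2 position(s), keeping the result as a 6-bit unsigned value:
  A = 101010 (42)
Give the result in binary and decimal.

Shift left by 2: drop the top 2 bit(s), append 2 zero(s) on the right.
  101010  ->  discard [10], keep [1010], append 00
= 101000

Answer: 101000 (40)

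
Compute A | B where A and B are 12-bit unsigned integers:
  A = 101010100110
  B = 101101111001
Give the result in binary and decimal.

Apply | to each column (1 where either bit is 1):
  101010100110
| 101101111001
--------------
  101111111111

Answer: 101111111111 (3071)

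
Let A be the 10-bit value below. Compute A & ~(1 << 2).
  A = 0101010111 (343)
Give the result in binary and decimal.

Mask = ~(1 << 2) = 1111111011
Bit 2 of A is 1, so AND-ing with the mask clears it to 0.
  0101010111
& 1111111011
------------
  0101010011

Answer: 0101010011 (339)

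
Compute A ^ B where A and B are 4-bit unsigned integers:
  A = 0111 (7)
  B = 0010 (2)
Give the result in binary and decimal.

Apply ^ to each column (1 where bits differ):
  0111
^ 0010
------
  0101

Answer: 0101 (5)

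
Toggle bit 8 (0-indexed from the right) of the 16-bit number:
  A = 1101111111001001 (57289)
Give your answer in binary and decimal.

Mask = 1 << 8 = 0000000100000000
Bit 8 of A is 1; XOR with the mask flips it to 0.
  1101111111001001
^ 0000000100000000
------------------
  1101111011001001

Answer: 1101111011001001 (57033)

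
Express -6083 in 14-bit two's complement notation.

1. Binary of +6083:  01011111000011
2. Invert bits:     10100000111100
3. Add 1:           10100000111101

Answer: 10100000111101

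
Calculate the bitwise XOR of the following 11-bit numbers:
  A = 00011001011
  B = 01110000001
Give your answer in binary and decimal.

Apply ^ to each column (1 where bits differ):
  00011001011
^ 01110000001
-------------
  01101001010

Answer: 01101001010 (842)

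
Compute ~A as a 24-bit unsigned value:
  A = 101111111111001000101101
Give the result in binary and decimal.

Flip each bit (0->1, 1->0):
  101111111111001000101101
  010000000000110111010010

Answer: 010000000000110111010010 (4197842)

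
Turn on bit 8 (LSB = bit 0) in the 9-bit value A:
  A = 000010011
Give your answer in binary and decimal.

Mask = 1 << 8 = 100000000
Bit 8 of A is 0, so OR-ing with the mask flips it to 1.
  000010011
| 100000000
-----------
  100010011

Answer: 100010011 (275)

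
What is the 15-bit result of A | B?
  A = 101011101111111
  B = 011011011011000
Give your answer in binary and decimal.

Apply | to each column (1 where either bit is 1):
  101011101111111
| 011011011011000
-----------------
  111011111111111

Answer: 111011111111111 (30719)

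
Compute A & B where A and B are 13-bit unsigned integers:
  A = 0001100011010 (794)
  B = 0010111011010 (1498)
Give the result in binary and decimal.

Apply & to each column (1 only where both bits are 1):
  0001100011010
& 0010111011010
---------------
  0000100011010

Answer: 0000100011010 (282)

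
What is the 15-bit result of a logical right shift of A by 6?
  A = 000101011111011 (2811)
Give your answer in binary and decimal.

Logical shift right by 6: drop the bottom 6 bit(s), prepend 6 zero(s) on the left.
  000101011111011  ->  keep [000101011], discard [111011], prepend 000000
= 000000000101011

Answer: 000000000101011 (43)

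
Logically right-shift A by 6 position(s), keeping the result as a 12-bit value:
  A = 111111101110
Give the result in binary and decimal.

Logical shift right by 6: drop the bottom 6 bit(s), prepend 6 zero(s) on the left.
  111111101110  ->  keep [111111], discard [101110], prepend 000000
= 000000111111

Answer: 000000111111 (63)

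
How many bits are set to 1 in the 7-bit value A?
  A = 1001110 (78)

1001110
1-bits at positions (from bit 0 = LSB): 1, 2, 3, 6
Count = 4

Answer: 4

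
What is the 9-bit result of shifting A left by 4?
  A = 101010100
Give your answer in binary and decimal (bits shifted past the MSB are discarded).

Shift left by 4: drop the top 4 bit(s), append 4 zero(s) on the right.
  101010100  ->  discard [1010], keep [10100], append 0000
= 101000000

Answer: 101000000 (320)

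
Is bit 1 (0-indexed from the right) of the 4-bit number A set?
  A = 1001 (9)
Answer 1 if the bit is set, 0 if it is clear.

Bit 1 is the 2nd from the right.
  1001
    ^
That bit is 0.

Answer: 0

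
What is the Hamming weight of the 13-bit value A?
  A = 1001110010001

1001110010001
1-bits at positions (from bit 0 = LSB): 0, 4, 7, 8, 9, 12
Count = 6

Answer: 6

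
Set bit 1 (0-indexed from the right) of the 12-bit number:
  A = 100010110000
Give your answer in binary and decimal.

Mask = 1 << 1 = 000000000010
Bit 1 of A is 0, so OR-ing with the mask flips it to 1.
  100010110000
| 000000000010
--------------
  100010110010

Answer: 100010110010 (2226)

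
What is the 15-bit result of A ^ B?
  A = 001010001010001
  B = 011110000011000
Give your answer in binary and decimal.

Apply ^ to each column (1 where bits differ):
  001010001010001
^ 011110000011000
-----------------
  010100001001001

Answer: 010100001001001 (10313)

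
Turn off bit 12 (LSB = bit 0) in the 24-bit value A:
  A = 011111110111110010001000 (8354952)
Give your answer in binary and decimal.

Mask = ~(1 << 12) = 111111111110111111111111
Bit 12 of A is 1, so AND-ing with the mask clears it to 0.
  011111110111110010001000
& 111111111110111111111111
--------------------------
  011111110110110010001000

Answer: 011111110110110010001000 (8350856)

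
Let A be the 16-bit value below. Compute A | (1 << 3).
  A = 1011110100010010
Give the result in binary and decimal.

Mask = 1 << 3 = 0000000000001000
Bit 3 of A is 0, so OR-ing with the mask flips it to 1.
  1011110100010010
| 0000000000001000
------------------
  1011110100011010

Answer: 1011110100011010 (48410)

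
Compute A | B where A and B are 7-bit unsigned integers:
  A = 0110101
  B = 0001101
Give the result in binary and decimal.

Apply | to each column (1 where either bit is 1):
  0110101
| 0001101
---------
  0111101

Answer: 0111101 (61)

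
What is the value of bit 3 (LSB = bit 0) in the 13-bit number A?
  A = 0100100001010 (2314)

Bit 3 is the 4th from the right.
  0100100001010
           ^
That bit is 1.

Answer: 1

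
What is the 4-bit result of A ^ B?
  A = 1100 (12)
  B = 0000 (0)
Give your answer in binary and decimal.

Apply ^ to each column (1 where bits differ):
  1100
^ 0000
------
  1100

Answer: 1100 (12)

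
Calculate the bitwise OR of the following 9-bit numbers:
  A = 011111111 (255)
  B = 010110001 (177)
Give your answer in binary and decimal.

Apply | to each column (1 where either bit is 1):
  011111111
| 010110001
-----------
  011111111

Answer: 011111111 (255)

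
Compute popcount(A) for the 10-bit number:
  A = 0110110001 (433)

0110110001
1-bits at positions (from bit 0 = LSB): 0, 4, 5, 7, 8
Count = 5

Answer: 5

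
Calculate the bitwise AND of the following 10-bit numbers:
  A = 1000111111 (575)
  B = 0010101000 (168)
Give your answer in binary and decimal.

Apply & to each column (1 only where both bits are 1):
  1000111111
& 0010101000
------------
  0000101000

Answer: 0000101000 (40)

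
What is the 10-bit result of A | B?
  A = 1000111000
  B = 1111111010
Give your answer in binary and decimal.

Apply | to each column (1 where either bit is 1):
  1000111000
| 1111111010
------------
  1111111010

Answer: 1111111010 (1018)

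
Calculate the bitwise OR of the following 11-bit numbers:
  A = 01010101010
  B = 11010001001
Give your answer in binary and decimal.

Apply | to each column (1 where either bit is 1):
  01010101010
| 11010001001
-------------
  11010101011

Answer: 11010101011 (1707)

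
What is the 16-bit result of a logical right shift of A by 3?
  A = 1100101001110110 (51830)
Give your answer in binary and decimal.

Logical shift right by 3: drop the bottom 3 bit(s), prepend 3 zero(s) on the left.
  1100101001110110  ->  keep [1100101001110], discard [110], prepend 000
= 0001100101001110

Answer: 0001100101001110 (6478)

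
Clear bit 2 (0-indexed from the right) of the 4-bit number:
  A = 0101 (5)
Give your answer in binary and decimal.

Mask = ~(1 << 2) = 1011
Bit 2 of A is 1, so AND-ing with the mask clears it to 0.
  0101
& 1011
------
  0001

Answer: 0001 (1)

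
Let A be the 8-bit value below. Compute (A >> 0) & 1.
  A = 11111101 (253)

Bit 0 is the 1st from the right.
  11111101
         ^
That bit is 1.

Answer: 1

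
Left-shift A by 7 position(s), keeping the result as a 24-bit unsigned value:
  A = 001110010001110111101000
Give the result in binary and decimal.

Shift left by 7: drop the top 7 bit(s), append 7 zero(s) on the right.
  001110010001110111101000  ->  discard [0011100], keep [10001110111101000], append 0000000
= 100011101111010000000000

Answer: 100011101111010000000000 (9368576)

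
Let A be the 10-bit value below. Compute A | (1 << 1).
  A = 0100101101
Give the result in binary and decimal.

Mask = 1 << 1 = 0000000010
Bit 1 of A is 0, so OR-ing with the mask flips it to 1.
  0100101101
| 0000000010
------------
  0100101111

Answer: 0100101111 (303)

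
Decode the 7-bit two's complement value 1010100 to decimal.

MSB is 1, so the value is negative. Find the magnitude:
1. Invert bits:  0101011
2. Add 1:        0101100  = 44
3. Apply sign:   -44

Answer: -44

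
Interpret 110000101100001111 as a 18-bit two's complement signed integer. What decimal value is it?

MSB is 1, so the value is negative. Find the magnitude:
1. Invert bits:  001111010011110000
2. Add 1:        001111010011110001  = 62705
3. Apply sign:   -62705

Answer: -62705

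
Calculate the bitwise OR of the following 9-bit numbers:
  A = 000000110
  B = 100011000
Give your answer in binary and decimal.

Apply | to each column (1 where either bit is 1):
  000000110
| 100011000
-----------
  100011110

Answer: 100011110 (286)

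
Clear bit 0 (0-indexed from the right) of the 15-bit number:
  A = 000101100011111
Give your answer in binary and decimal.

Mask = ~(1 << 0) = 111111111111110
Bit 0 of A is 1, so AND-ing with the mask clears it to 0.
  000101100011111
& 111111111111110
-----------------
  000101100011110

Answer: 000101100011110 (2846)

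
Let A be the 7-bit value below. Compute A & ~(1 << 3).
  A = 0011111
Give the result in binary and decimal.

Mask = ~(1 << 3) = 1110111
Bit 3 of A is 1, so AND-ing with the mask clears it to 0.
  0011111
& 1110111
---------
  0010111

Answer: 0010111 (23)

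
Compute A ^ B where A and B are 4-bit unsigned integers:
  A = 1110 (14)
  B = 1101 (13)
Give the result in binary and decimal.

Apply ^ to each column (1 where bits differ):
  1110
^ 1101
------
  0011

Answer: 0011 (3)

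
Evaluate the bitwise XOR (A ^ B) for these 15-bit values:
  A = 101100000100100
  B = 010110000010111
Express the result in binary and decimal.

Apply ^ to each column (1 where bits differ):
  101100000100100
^ 010110000010111
-----------------
  111010000110011

Answer: 111010000110011 (29747)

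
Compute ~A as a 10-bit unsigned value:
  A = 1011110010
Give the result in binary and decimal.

Flip each bit (0->1, 1->0):
  1011110010
  0100001101

Answer: 0100001101 (269)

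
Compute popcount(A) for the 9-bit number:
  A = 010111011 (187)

010111011
1-bits at positions (from bit 0 = LSB): 0, 1, 3, 4, 5, 7
Count = 6

Answer: 6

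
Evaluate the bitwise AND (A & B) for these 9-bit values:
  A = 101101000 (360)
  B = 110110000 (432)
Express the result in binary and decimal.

Apply & to each column (1 only where both bits are 1):
  101101000
& 110110000
-----------
  100100000

Answer: 100100000 (288)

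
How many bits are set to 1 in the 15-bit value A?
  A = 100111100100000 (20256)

100111100100000
1-bits at positions (from bit 0 = LSB): 5, 8, 9, 10, 11, 14
Count = 6

Answer: 6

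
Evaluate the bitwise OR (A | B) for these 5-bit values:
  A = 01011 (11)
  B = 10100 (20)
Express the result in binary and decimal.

Apply | to each column (1 where either bit is 1):
  01011
| 10100
-------
  11111

Answer: 11111 (31)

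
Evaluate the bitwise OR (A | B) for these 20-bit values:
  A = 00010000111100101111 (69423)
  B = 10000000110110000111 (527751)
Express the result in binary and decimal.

Apply | to each column (1 where either bit is 1):
  00010000111100101111
| 10000000110110000111
----------------------
  10010000111110101111

Answer: 10010000111110101111 (593839)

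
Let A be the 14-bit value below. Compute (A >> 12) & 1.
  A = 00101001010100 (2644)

Bit 12 is the 13th from the right.
  00101001010100
   ^
That bit is 0.

Answer: 0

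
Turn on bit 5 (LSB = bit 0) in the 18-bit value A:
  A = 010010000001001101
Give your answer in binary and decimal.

Mask = 1 << 5 = 000000000000100000
Bit 5 of A is 0, so OR-ing with the mask flips it to 1.
  010010000001001101
| 000000000000100000
--------------------
  010010000001101101

Answer: 010010000001101101 (73837)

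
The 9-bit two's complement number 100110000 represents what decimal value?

MSB is 1, so the value is negative. Find the magnitude:
1. Invert bits:  011001111
2. Add 1:        011010000  = 208
3. Apply sign:   -208

Answer: -208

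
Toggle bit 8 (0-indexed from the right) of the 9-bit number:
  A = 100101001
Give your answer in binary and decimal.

Mask = 1 << 8 = 100000000
Bit 8 of A is 1; XOR with the mask flips it to 0.
  100101001
^ 100000000
-----------
  000101001

Answer: 000101001 (41)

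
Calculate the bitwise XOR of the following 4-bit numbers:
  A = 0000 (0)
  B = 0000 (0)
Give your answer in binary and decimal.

Apply ^ to each column (1 where bits differ):
  0000
^ 0000
------
  0000

Answer: 0000 (0)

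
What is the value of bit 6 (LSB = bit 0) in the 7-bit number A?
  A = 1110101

Bit 6 is the 7th from the right.
  1110101
  ^
That bit is 1.

Answer: 1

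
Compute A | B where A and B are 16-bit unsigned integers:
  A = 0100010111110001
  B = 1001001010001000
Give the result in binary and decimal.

Apply | to each column (1 where either bit is 1):
  0100010111110001
| 1001001010001000
------------------
  1101011111111001

Answer: 1101011111111001 (55289)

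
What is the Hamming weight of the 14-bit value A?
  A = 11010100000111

11010100000111
1-bits at positions (from bit 0 = LSB): 0, 1, 2, 8, 10, 12, 13
Count = 7

Answer: 7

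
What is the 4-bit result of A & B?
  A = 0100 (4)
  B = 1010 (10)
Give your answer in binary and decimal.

Apply & to each column (1 only where both bits are 1):
  0100
& 1010
------
  0000

Answer: 0000 (0)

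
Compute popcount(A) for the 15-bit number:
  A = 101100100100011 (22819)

101100100100011
1-bits at positions (from bit 0 = LSB): 0, 1, 5, 8, 11, 12, 14
Count = 7

Answer: 7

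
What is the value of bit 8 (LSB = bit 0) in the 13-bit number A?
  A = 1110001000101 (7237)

Bit 8 is the 9th from the right.
  1110001000101
      ^
That bit is 0.

Answer: 0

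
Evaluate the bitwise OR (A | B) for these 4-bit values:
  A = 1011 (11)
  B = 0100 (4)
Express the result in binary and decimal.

Apply | to each column (1 where either bit is 1):
  1011
| 0100
------
  1111

Answer: 1111 (15)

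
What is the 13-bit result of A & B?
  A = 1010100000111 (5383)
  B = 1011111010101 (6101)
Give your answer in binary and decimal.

Apply & to each column (1 only where both bits are 1):
  1010100000111
& 1011111010101
---------------
  1010100000101

Answer: 1010100000101 (5381)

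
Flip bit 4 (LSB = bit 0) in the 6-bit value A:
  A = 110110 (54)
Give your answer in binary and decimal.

Mask = 1 << 4 = 010000
Bit 4 of A is 1; XOR with the mask flips it to 0.
  110110
^ 010000
--------
  100110

Answer: 100110 (38)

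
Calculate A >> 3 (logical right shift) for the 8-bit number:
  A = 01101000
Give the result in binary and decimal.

Logical shift right by 3: drop the bottom 3 bit(s), prepend 3 zero(s) on the left.
  01101000  ->  keep [01101], discard [000], prepend 000
= 00001101

Answer: 00001101 (13)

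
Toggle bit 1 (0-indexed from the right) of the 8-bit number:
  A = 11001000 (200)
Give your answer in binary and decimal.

Mask = 1 << 1 = 00000010
Bit 1 of A is 0; XOR with the mask flips it to 1.
  11001000
^ 00000010
----------
  11001010

Answer: 11001010 (202)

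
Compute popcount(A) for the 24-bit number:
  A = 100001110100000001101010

100001110100000001101010
1-bits at positions (from bit 0 = LSB): 1, 3, 5, 6, 14, 16, 17, 18, 23
Count = 9

Answer: 9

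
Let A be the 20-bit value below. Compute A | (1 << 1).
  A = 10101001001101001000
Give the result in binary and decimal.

Mask = 1 << 1 = 00000000000000000010
Bit 1 of A is 0, so OR-ing with the mask flips it to 1.
  10101001001101001000
| 00000000000000000010
----------------------
  10101001001101001010

Answer: 10101001001101001010 (693066)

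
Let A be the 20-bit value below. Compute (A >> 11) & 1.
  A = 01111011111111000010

Bit 11 is the 12th from the right.
  01111011111111000010
          ^
That bit is 1.

Answer: 1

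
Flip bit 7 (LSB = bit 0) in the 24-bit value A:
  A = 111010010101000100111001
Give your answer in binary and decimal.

Mask = 1 << 7 = 000000000000000010000000
Bit 7 of A is 0; XOR with the mask flips it to 1.
  111010010101000100111001
^ 000000000000000010000000
--------------------------
  111010010101000110111001

Answer: 111010010101000110111001 (15290809)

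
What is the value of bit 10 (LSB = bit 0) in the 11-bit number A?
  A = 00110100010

Bit 10 is the 11th from the right.
  00110100010
  ^
That bit is 0.

Answer: 0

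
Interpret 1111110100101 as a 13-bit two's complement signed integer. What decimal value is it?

MSB is 1, so the value is negative. Find the magnitude:
1. Invert bits:  0000001011010
2. Add 1:        0000001011011  = 91
3. Apply sign:   -91

Answer: -91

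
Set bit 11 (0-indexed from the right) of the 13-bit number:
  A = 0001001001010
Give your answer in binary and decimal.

Mask = 1 << 11 = 0100000000000
Bit 11 of A is 0, so OR-ing with the mask flips it to 1.
  0001001001010
| 0100000000000
---------------
  0101001001010

Answer: 0101001001010 (2634)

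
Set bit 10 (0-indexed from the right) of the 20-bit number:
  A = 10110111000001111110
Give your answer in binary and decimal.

Mask = 1 << 10 = 00000000010000000000
Bit 10 of A is 0, so OR-ing with the mask flips it to 1.
  10110111000001111110
| 00000000010000000000
----------------------
  10110111010001111110

Answer: 10110111010001111110 (750718)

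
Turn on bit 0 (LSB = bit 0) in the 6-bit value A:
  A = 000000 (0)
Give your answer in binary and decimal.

Mask = 1 << 0 = 000001
Bit 0 of A is 0, so OR-ing with the mask flips it to 1.
  000000
| 000001
--------
  000001

Answer: 000001 (1)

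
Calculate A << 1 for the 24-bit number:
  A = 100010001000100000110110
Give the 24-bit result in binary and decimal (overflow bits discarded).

Shift left by 1: drop the top 1 bit(s), append 1 zero(s) on the right.
  100010001000100000110110  ->  discard [1], keep [00010001000100000110110], append 0
= 000100010001000001101100

Answer: 000100010001000001101100 (1118316)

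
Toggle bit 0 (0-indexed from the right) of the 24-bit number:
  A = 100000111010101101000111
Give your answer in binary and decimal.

Mask = 1 << 0 = 000000000000000000000001
Bit 0 of A is 1; XOR with the mask flips it to 0.
  100000111010101101000111
^ 000000000000000000000001
--------------------------
  100000111010101101000110

Answer: 100000111010101101000110 (8629062)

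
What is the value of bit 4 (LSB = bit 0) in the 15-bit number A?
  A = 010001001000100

Bit 4 is the 5th from the right.
  010001001000100
            ^
That bit is 0.

Answer: 0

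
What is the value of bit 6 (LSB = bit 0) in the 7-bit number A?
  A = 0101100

Bit 6 is the 7th from the right.
  0101100
  ^
That bit is 0.

Answer: 0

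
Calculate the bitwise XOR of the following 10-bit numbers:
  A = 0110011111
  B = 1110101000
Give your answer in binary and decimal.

Apply ^ to each column (1 where bits differ):
  0110011111
^ 1110101000
------------
  1000110111

Answer: 1000110111 (567)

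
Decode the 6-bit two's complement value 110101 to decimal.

MSB is 1, so the value is negative. Find the magnitude:
1. Invert bits:  001010
2. Add 1:        001011  = 11
3. Apply sign:   -11

Answer: -11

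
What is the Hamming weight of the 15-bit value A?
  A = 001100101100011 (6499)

001100101100011
1-bits at positions (from bit 0 = LSB): 0, 1, 5, 6, 8, 11, 12
Count = 7

Answer: 7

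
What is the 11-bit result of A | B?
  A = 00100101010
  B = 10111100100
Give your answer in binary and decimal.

Apply | to each column (1 where either bit is 1):
  00100101010
| 10111100100
-------------
  10111101110

Answer: 10111101110 (1518)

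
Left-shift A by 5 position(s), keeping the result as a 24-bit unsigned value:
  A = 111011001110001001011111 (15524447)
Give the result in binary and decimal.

Shift left by 5: drop the top 5 bit(s), append 5 zero(s) on the right.
  111011001110001001011111  ->  discard [11101], keep [1001110001001011111], append 00000
= 100111000100101111100000

Answer: 100111000100101111100000 (10243040)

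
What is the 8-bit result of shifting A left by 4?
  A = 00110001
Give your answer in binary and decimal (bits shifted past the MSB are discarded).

Shift left by 4: drop the top 4 bit(s), append 4 zero(s) on the right.
  00110001  ->  discard [0011], keep [0001], append 0000
= 00010000

Answer: 00010000 (16)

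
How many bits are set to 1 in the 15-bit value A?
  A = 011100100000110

011100100000110
1-bits at positions (from bit 0 = LSB): 1, 2, 8, 11, 12, 13
Count = 6

Answer: 6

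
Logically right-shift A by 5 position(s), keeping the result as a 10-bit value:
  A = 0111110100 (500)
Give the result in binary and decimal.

Logical shift right by 5: drop the bottom 5 bit(s), prepend 5 zero(s) on the left.
  0111110100  ->  keep [01111], discard [10100], prepend 00000
= 0000001111

Answer: 0000001111 (15)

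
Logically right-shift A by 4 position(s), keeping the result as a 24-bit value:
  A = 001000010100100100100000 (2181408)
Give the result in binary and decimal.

Logical shift right by 4: drop the bottom 4 bit(s), prepend 4 zero(s) on the left.
  001000010100100100100000  ->  keep [00100001010010010010], discard [0000], prepend 0000
= 000000100001010010010010

Answer: 000000100001010010010010 (136338)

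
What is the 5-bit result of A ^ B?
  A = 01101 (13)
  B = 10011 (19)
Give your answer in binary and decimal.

Apply ^ to each column (1 where bits differ):
  01101
^ 10011
-------
  11110

Answer: 11110 (30)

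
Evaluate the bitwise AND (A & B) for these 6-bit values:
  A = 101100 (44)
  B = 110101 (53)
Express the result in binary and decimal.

Apply & to each column (1 only where both bits are 1):
  101100
& 110101
--------
  100100

Answer: 100100 (36)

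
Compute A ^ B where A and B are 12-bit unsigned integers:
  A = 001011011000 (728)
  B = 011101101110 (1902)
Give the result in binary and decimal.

Apply ^ to each column (1 where bits differ):
  001011011000
^ 011101101110
--------------
  010110110110

Answer: 010110110110 (1462)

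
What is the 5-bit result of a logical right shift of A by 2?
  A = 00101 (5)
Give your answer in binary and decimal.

Logical shift right by 2: drop the bottom 2 bit(s), prepend 2 zero(s) on the left.
  00101  ->  keep [001], discard [01], prepend 00
= 00001

Answer: 00001 (1)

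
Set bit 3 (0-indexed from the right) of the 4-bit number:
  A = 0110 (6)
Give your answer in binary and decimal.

Mask = 1 << 3 = 1000
Bit 3 of A is 0, so OR-ing with the mask flips it to 1.
  0110
| 1000
------
  1110

Answer: 1110 (14)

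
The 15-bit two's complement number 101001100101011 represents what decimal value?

MSB is 1, so the value is negative. Find the magnitude:
1. Invert bits:  010110011010100
2. Add 1:        010110011010101  = 11477
3. Apply sign:   -11477

Answer: -11477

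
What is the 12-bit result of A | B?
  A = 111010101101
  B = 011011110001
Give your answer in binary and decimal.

Apply | to each column (1 where either bit is 1):
  111010101101
| 011011110001
--------------
  111011111101

Answer: 111011111101 (3837)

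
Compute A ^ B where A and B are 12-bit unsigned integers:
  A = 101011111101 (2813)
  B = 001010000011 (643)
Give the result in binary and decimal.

Apply ^ to each column (1 where bits differ):
  101011111101
^ 001010000011
--------------
  100001111110

Answer: 100001111110 (2174)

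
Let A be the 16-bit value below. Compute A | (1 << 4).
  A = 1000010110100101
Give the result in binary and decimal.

Mask = 1 << 4 = 0000000000010000
Bit 4 of A is 0, so OR-ing with the mask flips it to 1.
  1000010110100101
| 0000000000010000
------------------
  1000010110110101

Answer: 1000010110110101 (34229)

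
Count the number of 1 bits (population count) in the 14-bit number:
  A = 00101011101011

00101011101011
1-bits at positions (from bit 0 = LSB): 0, 1, 3, 5, 6, 7, 9, 11
Count = 8

Answer: 8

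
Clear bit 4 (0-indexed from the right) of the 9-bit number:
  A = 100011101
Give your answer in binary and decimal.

Mask = ~(1 << 4) = 111101111
Bit 4 of A is 1, so AND-ing with the mask clears it to 0.
  100011101
& 111101111
-----------
  100001101

Answer: 100001101 (269)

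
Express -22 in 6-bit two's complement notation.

1. Binary of +22:  010110
2. Invert bits:     101001
3. Add 1:           101010

Answer: 101010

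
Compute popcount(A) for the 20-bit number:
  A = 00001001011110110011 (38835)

00001001011110110011
1-bits at positions (from bit 0 = LSB): 0, 1, 4, 5, 7, 8, 9, 10, 12, 15
Count = 10

Answer: 10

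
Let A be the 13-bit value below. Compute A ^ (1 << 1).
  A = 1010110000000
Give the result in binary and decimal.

Mask = 1 << 1 = 0000000000010
Bit 1 of A is 0; XOR with the mask flips it to 1.
  1010110000000
^ 0000000000010
---------------
  1010110000010

Answer: 1010110000010 (5506)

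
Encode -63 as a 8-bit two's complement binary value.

1. Binary of +63:  00111111
2. Invert bits:     11000000
3. Add 1:           11000001

Answer: 11000001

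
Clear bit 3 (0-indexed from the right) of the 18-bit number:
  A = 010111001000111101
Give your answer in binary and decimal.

Mask = ~(1 << 3) = 111111111111110111
Bit 3 of A is 1, so AND-ing with the mask clears it to 0.
  010111001000111101
& 111111111111110111
--------------------
  010111001000110101

Answer: 010111001000110101 (94773)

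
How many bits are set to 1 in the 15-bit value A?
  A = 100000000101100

100000000101100
1-bits at positions (from bit 0 = LSB): 2, 3, 5, 14
Count = 4

Answer: 4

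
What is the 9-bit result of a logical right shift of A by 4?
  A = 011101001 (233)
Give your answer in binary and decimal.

Logical shift right by 4: drop the bottom 4 bit(s), prepend 4 zero(s) on the left.
  011101001  ->  keep [01110], discard [1001], prepend 0000
= 000001110

Answer: 000001110 (14)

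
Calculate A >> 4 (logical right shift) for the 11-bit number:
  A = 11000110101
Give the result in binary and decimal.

Logical shift right by 4: drop the bottom 4 bit(s), prepend 4 zero(s) on the left.
  11000110101  ->  keep [1100011], discard [0101], prepend 0000
= 00001100011

Answer: 00001100011 (99)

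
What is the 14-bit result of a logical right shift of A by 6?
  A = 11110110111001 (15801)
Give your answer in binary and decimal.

Logical shift right by 6: drop the bottom 6 bit(s), prepend 6 zero(s) on the left.
  11110110111001  ->  keep [11110110], discard [111001], prepend 000000
= 00000011110110

Answer: 00000011110110 (246)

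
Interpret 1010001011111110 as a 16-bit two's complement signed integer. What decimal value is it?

MSB is 1, so the value is negative. Find the magnitude:
1. Invert bits:  0101110100000001
2. Add 1:        0101110100000010  = 23810
3. Apply sign:   -23810

Answer: -23810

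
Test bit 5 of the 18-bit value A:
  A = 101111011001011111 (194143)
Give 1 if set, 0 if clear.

Bit 5 is the 6th from the right.
  101111011001011111
              ^
That bit is 0.

Answer: 0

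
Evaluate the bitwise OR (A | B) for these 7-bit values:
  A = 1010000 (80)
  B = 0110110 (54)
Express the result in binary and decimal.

Apply | to each column (1 where either bit is 1):
  1010000
| 0110110
---------
  1110110

Answer: 1110110 (118)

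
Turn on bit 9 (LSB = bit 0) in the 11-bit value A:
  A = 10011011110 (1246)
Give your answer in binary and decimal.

Mask = 1 << 9 = 01000000000
Bit 9 of A is 0, so OR-ing with the mask flips it to 1.
  10011011110
| 01000000000
-------------
  11011011110

Answer: 11011011110 (1758)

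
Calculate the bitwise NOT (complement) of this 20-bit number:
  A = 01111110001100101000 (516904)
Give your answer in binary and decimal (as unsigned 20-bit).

Flip each bit (0->1, 1->0):
  01111110001100101000
  10000001110011010111

Answer: 10000001110011010111 (531671)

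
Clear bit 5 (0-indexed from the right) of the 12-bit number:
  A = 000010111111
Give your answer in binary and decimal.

Mask = ~(1 << 5) = 111111011111
Bit 5 of A is 1, so AND-ing with the mask clears it to 0.
  000010111111
& 111111011111
--------------
  000010011111

Answer: 000010011111 (159)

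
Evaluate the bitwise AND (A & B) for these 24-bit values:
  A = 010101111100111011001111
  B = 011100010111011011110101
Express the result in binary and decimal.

Apply & to each column (1 only where both bits are 1):
  010101111100111011001111
& 011100010111011011110101
--------------------------
  010100010100011011000101

Answer: 010100010100011011000101 (5326533)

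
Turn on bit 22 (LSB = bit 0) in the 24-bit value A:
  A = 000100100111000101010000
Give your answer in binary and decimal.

Mask = 1 << 22 = 010000000000000000000000
Bit 22 of A is 0, so OR-ing with the mask flips it to 1.
  000100100111000101010000
| 010000000000000000000000
--------------------------
  010100100111000101010000

Answer: 010100100111000101010000 (5402960)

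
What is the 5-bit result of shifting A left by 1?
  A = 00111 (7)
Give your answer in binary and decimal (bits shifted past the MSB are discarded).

Shift left by 1: drop the top 1 bit(s), append 1 zero(s) on the right.
  00111  ->  discard [0], keep [0111], append 0
= 01110

Answer: 01110 (14)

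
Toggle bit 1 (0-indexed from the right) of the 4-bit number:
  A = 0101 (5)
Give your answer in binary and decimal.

Mask = 1 << 1 = 0010
Bit 1 of A is 0; XOR with the mask flips it to 1.
  0101
^ 0010
------
  0111

Answer: 0111 (7)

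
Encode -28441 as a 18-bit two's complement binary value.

1. Binary of +28441:  000110111100011001
2. Invert bits:     111001000011100110
3. Add 1:           111001000011100111

Answer: 111001000011100111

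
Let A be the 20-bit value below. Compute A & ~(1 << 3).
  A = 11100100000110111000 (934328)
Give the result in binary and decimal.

Mask = ~(1 << 3) = 11111111111111110111
Bit 3 of A is 1, so AND-ing with the mask clears it to 0.
  11100100000110111000
& 11111111111111110111
----------------------
  11100100000110110000

Answer: 11100100000110110000 (934320)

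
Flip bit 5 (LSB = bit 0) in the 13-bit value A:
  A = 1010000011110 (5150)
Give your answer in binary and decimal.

Mask = 1 << 5 = 0000000100000
Bit 5 of A is 0; XOR with the mask flips it to 1.
  1010000011110
^ 0000000100000
---------------
  1010000111110

Answer: 1010000111110 (5182)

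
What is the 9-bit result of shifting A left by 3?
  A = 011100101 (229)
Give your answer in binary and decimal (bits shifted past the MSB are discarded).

Shift left by 3: drop the top 3 bit(s), append 3 zero(s) on the right.
  011100101  ->  discard [011], keep [100101], append 000
= 100101000

Answer: 100101000 (296)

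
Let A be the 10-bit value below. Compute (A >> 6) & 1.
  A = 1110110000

Bit 6 is the 7th from the right.
  1110110000
     ^
That bit is 0.

Answer: 0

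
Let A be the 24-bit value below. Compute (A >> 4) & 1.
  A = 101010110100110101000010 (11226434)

Bit 4 is the 5th from the right.
  101010110100110101000010
                     ^
That bit is 0.

Answer: 0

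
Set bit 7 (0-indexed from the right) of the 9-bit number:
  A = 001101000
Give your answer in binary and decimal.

Mask = 1 << 7 = 010000000
Bit 7 of A is 0, so OR-ing with the mask flips it to 1.
  001101000
| 010000000
-----------
  011101000

Answer: 011101000 (232)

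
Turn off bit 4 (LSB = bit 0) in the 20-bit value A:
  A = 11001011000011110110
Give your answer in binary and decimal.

Mask = ~(1 << 4) = 11111111111111101111
Bit 4 of A is 1, so AND-ing with the mask clears it to 0.
  11001011000011110110
& 11111111111111101111
----------------------
  11001011000011100110

Answer: 11001011000011100110 (831718)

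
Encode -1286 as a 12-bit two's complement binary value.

1. Binary of +1286:  010100000110
2. Invert bits:     101011111001
3. Add 1:           101011111010

Answer: 101011111010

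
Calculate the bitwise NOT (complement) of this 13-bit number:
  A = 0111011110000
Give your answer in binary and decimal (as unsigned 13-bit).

Flip each bit (0->1, 1->0):
  0111011110000
  1000100001111

Answer: 1000100001111 (4367)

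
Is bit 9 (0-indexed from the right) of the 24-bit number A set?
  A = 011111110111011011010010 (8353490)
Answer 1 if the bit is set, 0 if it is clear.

Bit 9 is the 10th from the right.
  011111110111011011010010
                ^
That bit is 1.

Answer: 1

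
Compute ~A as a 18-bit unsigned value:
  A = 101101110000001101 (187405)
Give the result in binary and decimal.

Flip each bit (0->1, 1->0):
  101101110000001101
  010010001111110010

Answer: 010010001111110010 (74738)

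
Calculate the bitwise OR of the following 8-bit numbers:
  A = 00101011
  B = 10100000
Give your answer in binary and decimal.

Apply | to each column (1 where either bit is 1):
  00101011
| 10100000
----------
  10101011

Answer: 10101011 (171)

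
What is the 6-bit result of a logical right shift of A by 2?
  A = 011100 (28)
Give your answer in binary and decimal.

Logical shift right by 2: drop the bottom 2 bit(s), prepend 2 zero(s) on the left.
  011100  ->  keep [0111], discard [00], prepend 00
= 000111

Answer: 000111 (7)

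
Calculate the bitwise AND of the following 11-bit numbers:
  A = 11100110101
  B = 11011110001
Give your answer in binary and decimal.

Apply & to each column (1 only where both bits are 1):
  11100110101
& 11011110001
-------------
  11000110001

Answer: 11000110001 (1585)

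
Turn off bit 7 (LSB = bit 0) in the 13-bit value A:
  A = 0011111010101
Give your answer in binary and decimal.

Mask = ~(1 << 7) = 1111101111111
Bit 7 of A is 1, so AND-ing with the mask clears it to 0.
  0011111010101
& 1111101111111
---------------
  0011101010101

Answer: 0011101010101 (1877)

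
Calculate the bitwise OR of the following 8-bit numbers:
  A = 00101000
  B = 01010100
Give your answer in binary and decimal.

Apply | to each column (1 where either bit is 1):
  00101000
| 01010100
----------
  01111100

Answer: 01111100 (124)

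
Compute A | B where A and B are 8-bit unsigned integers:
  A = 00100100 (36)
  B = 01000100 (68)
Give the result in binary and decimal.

Apply | to each column (1 where either bit is 1):
  00100100
| 01000100
----------
  01100100

Answer: 01100100 (100)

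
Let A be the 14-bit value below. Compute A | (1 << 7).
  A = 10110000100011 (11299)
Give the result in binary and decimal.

Mask = 1 << 7 = 00000010000000
Bit 7 of A is 0, so OR-ing with the mask flips it to 1.
  10110000100011
| 00000010000000
----------------
  10110010100011

Answer: 10110010100011 (11427)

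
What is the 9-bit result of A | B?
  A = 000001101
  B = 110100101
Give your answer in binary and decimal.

Apply | to each column (1 where either bit is 1):
  000001101
| 110100101
-----------
  110101101

Answer: 110101101 (429)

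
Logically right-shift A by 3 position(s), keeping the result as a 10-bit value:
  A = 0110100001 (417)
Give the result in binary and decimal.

Logical shift right by 3: drop the bottom 3 bit(s), prepend 3 zero(s) on the left.
  0110100001  ->  keep [0110100], discard [001], prepend 000
= 0000110100

Answer: 0000110100 (52)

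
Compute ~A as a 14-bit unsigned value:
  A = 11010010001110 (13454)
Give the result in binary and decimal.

Flip each bit (0->1, 1->0):
  11010010001110
  00101101110001

Answer: 00101101110001 (2929)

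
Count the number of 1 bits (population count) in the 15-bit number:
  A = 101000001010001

101000001010001
1-bits at positions (from bit 0 = LSB): 0, 4, 6, 12, 14
Count = 5

Answer: 5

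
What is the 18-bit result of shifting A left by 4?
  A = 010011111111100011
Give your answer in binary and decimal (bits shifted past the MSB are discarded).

Shift left by 4: drop the top 4 bit(s), append 4 zero(s) on the right.
  010011111111100011  ->  discard [0100], keep [11111111100011], append 0000
= 111111111000110000

Answer: 111111111000110000 (261680)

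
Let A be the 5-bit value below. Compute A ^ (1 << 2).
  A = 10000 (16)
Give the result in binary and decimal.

Mask = 1 << 2 = 00100
Bit 2 of A is 0; XOR with the mask flips it to 1.
  10000
^ 00100
-------
  10100

Answer: 10100 (20)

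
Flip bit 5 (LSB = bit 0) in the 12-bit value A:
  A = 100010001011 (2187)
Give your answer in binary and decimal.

Mask = 1 << 5 = 000000100000
Bit 5 of A is 0; XOR with the mask flips it to 1.
  100010001011
^ 000000100000
--------------
  100010101011

Answer: 100010101011 (2219)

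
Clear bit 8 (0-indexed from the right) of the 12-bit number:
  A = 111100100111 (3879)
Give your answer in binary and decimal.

Mask = ~(1 << 8) = 111011111111
Bit 8 of A is 1, so AND-ing with the mask clears it to 0.
  111100100111
& 111011111111
--------------
  111000100111

Answer: 111000100111 (3623)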